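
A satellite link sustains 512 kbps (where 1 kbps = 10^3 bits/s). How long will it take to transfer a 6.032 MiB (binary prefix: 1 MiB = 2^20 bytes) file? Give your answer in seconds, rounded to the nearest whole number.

6.032 MiB = 6,325,010.432 bytes = 50,600,083.456 bits
512 kbps = 512,000 bits/s
time = 50,600,083.456 / 512,000 = 99 s

99 seconds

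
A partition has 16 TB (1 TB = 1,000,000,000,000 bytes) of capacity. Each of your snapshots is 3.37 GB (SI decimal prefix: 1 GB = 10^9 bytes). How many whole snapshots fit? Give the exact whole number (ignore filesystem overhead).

Capacity: 16 TB = 16,000,000,000,000 bytes
Per item: 3.37 GB = 3,370,000,000 bytes
⌊16,000,000,000,000 / 3,370,000,000⌋ = 4,747

4,747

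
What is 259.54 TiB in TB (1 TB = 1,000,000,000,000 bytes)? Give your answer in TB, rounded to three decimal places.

259.54 TiB × 1,099,511,627,776 bytes/TiB = 285,367,247,872,983.04 bytes
1 TB = 10^12 bytes = 1,000,000,000,000 bytes
285,367,247,872,983.04 / 1,000,000,000,000 = 285.367 TB

285.367 TB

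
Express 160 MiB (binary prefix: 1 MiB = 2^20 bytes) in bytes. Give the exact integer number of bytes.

167,772,160 bytes

160 × 1,048,576 = 167,772,160 bytes  (1 MiB = 2^20 bytes)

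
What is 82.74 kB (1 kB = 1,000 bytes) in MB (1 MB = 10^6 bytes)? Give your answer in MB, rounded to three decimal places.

0.083 MB

82.74 kB = 82.74 × 10^3 bytes = 82,740 bytes
1 MB = 1,000,000 bytes
82,740 / 1,000,000 = 0.083 MB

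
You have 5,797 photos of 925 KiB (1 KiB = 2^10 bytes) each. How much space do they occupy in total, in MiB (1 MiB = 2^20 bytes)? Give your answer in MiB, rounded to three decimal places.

5,236.548 MiB

Total = 5,797 × 925 KiB = 5,362,225 KiB
= 5,362,225 × 1,024 bytes = 5,490,918,400 bytes
1 MiB = 1,048,576 bytes
5,490,918,400 / 1,048,576 = 5,236.548 MiB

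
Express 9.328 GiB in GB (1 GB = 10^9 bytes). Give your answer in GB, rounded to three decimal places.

9.328 GiB × 1,073,741,824 bytes/GiB = 10,015,863,734.272 bytes
1 GB = 1,000,000,000 bytes
10,015,863,734.272 / 1,000,000,000 = 10.016 GB

10.016 GB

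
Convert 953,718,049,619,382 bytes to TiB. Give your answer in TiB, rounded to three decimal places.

953,718,049,619,382 bytes given.
1 TiB = 1,099,511,627,776 bytes
953,718,049,619,382 / 1,099,511,627,776 = 867.402 TiB

867.402 TiB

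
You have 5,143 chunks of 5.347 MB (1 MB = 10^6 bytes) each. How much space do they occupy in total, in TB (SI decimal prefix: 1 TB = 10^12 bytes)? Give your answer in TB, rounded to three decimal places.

0.027 TB

Total = 5,143 × 5.347 MB = 27499.621 MB
= 27499.621 × 1,000,000 bytes = 27,499,621,000 bytes
1 TB = 1,000,000,000,000 bytes
27,499,621,000 / 1,000,000,000,000 = 0.027 TB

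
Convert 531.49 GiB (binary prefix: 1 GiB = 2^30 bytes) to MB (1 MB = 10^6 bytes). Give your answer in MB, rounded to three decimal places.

531.49 GiB × 1,073,741,824 bytes/GiB = 570,683,042,037.76 bytes
1 MB = 1,000,000 bytes
570,683,042,037.76 / 1,000,000 = 570,683.042 MB

570,683.042 MB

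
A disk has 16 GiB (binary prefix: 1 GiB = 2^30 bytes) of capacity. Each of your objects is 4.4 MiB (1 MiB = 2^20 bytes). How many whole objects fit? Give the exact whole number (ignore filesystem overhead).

3,723

Capacity: 16 GiB = 17,179,869,184 bytes
Per item: 4.4 MiB = 4,613,734.4 bytes
⌊17,179,869,184 / 4,613,734.4⌋ = 3,723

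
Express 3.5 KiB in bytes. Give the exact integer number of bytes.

3,584 bytes

3.5 × 1,024 = 3,584 bytes  (1 KiB = 2^10 bytes)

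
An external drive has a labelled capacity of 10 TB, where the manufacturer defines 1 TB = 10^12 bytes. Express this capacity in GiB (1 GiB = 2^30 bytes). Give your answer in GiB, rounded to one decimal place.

9,313.2 GiB

10 TB = 10 × 10^12 bytes = 10,000,000,000,000 bytes
1 GiB = 2^30 bytes = 1,073,741,824 bytes
10,000,000,000,000 / 1,073,741,824 = 9,313.2 GiB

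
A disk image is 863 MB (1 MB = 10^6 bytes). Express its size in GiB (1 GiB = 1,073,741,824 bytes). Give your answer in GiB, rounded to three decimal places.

863 MB = 863 × 10^6 bytes = 863,000,000 bytes
1 GiB = 2^30 bytes = 1,073,741,824 bytes
863,000,000 / 1,073,741,824 = 0.804 GiB

0.804 GiB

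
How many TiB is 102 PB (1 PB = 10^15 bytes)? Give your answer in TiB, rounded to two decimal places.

102 PB × 1,000,000,000,000,000 bytes/PB = 102,000,000,000,000,000 bytes
1 TiB = 1,099,511,627,776 bytes
102,000,000,000,000,000 / 1,099,511,627,776 = 92,768.46 TiB

92,768.46 TiB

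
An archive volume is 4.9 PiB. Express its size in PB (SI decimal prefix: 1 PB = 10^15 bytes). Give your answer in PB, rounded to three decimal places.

4.9 PiB × 1,125,899,906,842,624 bytes/PiB = 5,516,909,543,528,857.6 bytes
1 PB = 1,000,000,000,000,000 bytes
5,516,909,543,528,857.6 / 1,000,000,000,000,000 = 5.517 PB

5.517 PB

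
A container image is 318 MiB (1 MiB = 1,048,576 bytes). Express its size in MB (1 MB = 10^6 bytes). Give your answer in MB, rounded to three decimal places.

318 MiB = 318 × 2^20 bytes = 333,447,168 bytes
1 MB = 10^6 bytes = 1,000,000 bytes
333,447,168 / 1,000,000 = 333.447 MB

333.447 MB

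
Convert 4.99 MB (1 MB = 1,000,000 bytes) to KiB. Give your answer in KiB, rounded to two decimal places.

4.99 MB = 4.99 × 10^6 bytes = 4,990,000 bytes
1 KiB = 1,024 bytes
4,990,000 / 1,024 = 4,873.05 KiB

4,873.05 KiB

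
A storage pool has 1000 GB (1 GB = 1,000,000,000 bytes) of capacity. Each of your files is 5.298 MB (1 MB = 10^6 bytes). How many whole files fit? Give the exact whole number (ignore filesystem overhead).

Capacity: 1000 GB = 1,000,000,000,000 bytes
Per item: 5.298 MB = 5,298,000 bytes
⌊1,000,000,000,000 / 5,298,000⌋ = 188,750

188,750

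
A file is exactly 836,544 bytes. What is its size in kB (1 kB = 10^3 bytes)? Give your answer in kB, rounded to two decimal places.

836.54 kB

836,544 bytes given.
1 kB = 1,000 bytes
836,544 / 1,000 = 836.54 kB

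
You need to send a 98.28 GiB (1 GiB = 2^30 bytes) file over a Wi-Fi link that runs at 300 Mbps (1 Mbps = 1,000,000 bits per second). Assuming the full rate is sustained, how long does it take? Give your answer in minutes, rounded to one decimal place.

46.9 minutes

98.28 GiB = 105,527,346,462.72 bytes = 844,218,771,701.76 bits
300 Mbps = 300,000,000 bits/s
time = 844,218,771,701.76 / 300,000,000 = 2,814.06 s
2,814.06 s / 60 = 46.9 minutes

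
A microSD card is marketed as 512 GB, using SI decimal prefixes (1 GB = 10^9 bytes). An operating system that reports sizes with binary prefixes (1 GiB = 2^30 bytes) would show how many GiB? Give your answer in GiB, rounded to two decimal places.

512 GB = 512 × 10^9 bytes = 512,000,000,000 bytes
1 GiB = 2^30 bytes = 1,073,741,824 bytes
512,000,000,000 / 1,073,741,824 = 476.84 GiB

476.84 GiB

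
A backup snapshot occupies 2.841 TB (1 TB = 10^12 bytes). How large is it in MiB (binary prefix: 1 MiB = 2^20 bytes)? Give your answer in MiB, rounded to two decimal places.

2,709,388.73 MiB

2.841 TB × 1,000,000,000,000 bytes/TB = 2,841,000,000,000 bytes
1 MiB = 2^20 bytes = 1,048,576 bytes
2,841,000,000,000 / 1,048,576 = 2,709,388.73 MiB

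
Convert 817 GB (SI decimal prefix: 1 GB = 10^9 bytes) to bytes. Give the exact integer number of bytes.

817 × 1,000,000,000 = 817,000,000,000 bytes

817,000,000,000 bytes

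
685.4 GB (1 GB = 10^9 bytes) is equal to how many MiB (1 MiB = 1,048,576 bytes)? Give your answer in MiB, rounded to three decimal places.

685.4 GB = 685.4 × 10^9 bytes = 685,400,000,000 bytes
1 MiB = 2^20 bytes = 1,048,576 bytes
685,400,000,000 / 1,048,576 = 653,648.376 MiB

653,648.376 MiB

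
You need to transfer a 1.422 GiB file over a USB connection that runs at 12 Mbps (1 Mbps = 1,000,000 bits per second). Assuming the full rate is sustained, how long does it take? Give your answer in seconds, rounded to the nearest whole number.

1,018 seconds

1.422 GiB = 1,526,860,873.728 bytes = 12,214,886,989.824 bits
12 Mbps = 12,000,000 bits/s
time = 12,214,886,989.824 / 12,000,000 = 1,018 s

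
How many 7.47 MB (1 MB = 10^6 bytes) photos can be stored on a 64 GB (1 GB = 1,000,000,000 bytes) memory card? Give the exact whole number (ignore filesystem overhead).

8,567

Capacity: 64 GB = 64,000,000,000 bytes
Per item: 7.47 MB = 7,470,000 bytes
⌊64,000,000,000 / 7,470,000⌋ = 8,567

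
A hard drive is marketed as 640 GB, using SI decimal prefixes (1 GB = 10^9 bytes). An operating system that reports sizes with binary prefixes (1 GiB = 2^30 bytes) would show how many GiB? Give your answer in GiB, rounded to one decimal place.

640 GB = 640 × 10^9 bytes = 640,000,000,000 bytes
1 GiB = 2^30 bytes = 1,073,741,824 bytes
640,000,000,000 / 1,073,741,824 = 596.0 GiB

596.0 GiB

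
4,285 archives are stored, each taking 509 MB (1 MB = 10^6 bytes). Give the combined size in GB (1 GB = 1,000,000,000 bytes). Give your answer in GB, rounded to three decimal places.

Total = 4,285 × 509 MB = 2,181,065 MB
= 2,181,065 × 1,000,000 bytes = 2,181,065,000,000 bytes
1 GB = 1,000,000,000 bytes
2,181,065,000,000 / 1,000,000,000 = 2,181.065 GB

2,181.065 GB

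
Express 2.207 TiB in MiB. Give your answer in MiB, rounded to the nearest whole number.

2.207 TiB = 2.207 × 2^40 bytes = 2,426,622,162,501.632 bytes
1 MiB = 1,048,576 bytes
2,426,622,162,501.632 / 1,048,576 = 2,314,207 MiB

2,314,207 MiB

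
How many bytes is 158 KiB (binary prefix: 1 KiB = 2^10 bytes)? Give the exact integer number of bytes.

161,792 bytes

158 × 1,024 = 161,792 bytes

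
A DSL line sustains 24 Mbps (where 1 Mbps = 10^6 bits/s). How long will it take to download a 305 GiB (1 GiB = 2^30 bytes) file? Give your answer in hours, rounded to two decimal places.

305 GiB = 327,491,256,320 bytes = 2,619,930,050,560 bits
24 Mbps = 24,000,000 bits/s
time = 2,619,930,050,560 / 24,000,000 = 109,163.7521 s
109,163.7521 s / 3600 = 30.32 hours

30.32 hours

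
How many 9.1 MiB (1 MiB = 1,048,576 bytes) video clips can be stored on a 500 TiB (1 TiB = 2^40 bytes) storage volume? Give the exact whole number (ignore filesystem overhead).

Capacity: 500 TiB = 549,755,813,888,000 bytes
Per item: 9.1 MiB = 9,542,041.6 bytes
⌊549,755,813,888,000 / 9,542,041.6⌋ = 57,614,065

57,614,065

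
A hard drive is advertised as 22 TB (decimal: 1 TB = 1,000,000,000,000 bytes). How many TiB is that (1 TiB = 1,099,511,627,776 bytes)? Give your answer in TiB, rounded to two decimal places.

20.01 TiB

22 TB = 22 × 10^12 bytes = 22,000,000,000,000 bytes
1 TiB = 1,099,511,627,776 bytes
22,000,000,000,000 / 1,099,511,627,776 = 20.01 TiB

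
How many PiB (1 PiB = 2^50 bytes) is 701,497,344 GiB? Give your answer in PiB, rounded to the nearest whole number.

701,497,344 GiB = 701,497,344 × 2^30 bytes = 753,227,037,677,715,456 bytes
1 PiB = 1,125,899,906,842,624 bytes
753,227,037,677,715,456 / 1,125,899,906,842,624 = 669 PiB

669 PiB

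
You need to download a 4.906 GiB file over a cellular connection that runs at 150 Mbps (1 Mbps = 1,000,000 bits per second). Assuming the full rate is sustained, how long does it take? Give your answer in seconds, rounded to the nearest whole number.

4.906 GiB = 5,267,777,388.544 bytes = 42,142,219,108.352 bits
150 Mbps = 150,000,000 bits/s
time = 42,142,219,108.352 / 150,000,000 = 281 s

281 seconds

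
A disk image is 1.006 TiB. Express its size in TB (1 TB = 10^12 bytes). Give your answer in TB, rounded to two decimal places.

1.11 TB

1.006 TiB × 1,099,511,627,776 bytes/TiB = 1,106,108,697,542.656 bytes
1 TB = 1,000,000,000,000 bytes
1,106,108,697,542.656 / 1,000,000,000,000 = 1.11 TB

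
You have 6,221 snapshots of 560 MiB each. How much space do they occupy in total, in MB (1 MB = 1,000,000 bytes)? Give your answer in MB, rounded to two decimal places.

Total = 6,221 × 560 MiB = 3,483,760 MiB
= 3,483,760 × 1,048,576 bytes = 3,652,987,125,760 bytes
1 MB = 1,000,000 bytes
3,652,987,125,760 / 1,000,000 = 3,652,987.13 MB

3,652,987.13 MB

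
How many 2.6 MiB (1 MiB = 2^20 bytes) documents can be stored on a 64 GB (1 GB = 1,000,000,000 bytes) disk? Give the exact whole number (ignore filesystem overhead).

23,475

Capacity: 64 GB = 64,000,000,000 bytes
Per item: 2.6 MiB = 2,726,297.6 bytes
⌊64,000,000,000 / 2,726,297.6⌋ = 23,475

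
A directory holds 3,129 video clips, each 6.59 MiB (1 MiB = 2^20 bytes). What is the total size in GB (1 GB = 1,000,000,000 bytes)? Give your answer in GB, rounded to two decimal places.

21.62 GB

Total = 3,129 × 6.59 MiB = 20620.11 MiB
= 20620.11 × 1,048,576 bytes = 21,621,752,463.36 bytes
1 GB = 1,000,000,000 bytes
21,621,752,463.36 / 1,000,000,000 = 21.62 GB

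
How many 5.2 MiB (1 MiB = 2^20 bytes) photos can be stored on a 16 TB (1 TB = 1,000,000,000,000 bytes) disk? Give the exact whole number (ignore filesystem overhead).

Capacity: 16 TB = 16,000,000,000,000 bytes
Per item: 5.2 MiB = 5,452,595.2 bytes
⌊16,000,000,000,000 / 5,452,595.2⌋ = 2,934,382

2,934,382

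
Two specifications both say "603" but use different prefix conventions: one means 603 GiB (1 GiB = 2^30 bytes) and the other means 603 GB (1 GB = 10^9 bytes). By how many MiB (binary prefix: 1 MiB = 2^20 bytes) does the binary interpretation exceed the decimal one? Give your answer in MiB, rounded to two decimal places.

42,406.39 MiB

603 GiB = 603 × 1,073,741,824 = 647,466,319,872 bytes
603 GB = 603 × 1,000,000,000 = 603,000,000,000 bytes
difference = 44,466,319,872 bytes
44,466,319,872 / 1,048,576 = 42,406.39 MiB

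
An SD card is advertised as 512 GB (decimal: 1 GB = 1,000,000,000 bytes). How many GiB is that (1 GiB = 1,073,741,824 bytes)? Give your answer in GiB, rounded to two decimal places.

512 GB × 1,000,000,000 bytes/GB = 512,000,000,000 bytes
1 GiB = 1,073,741,824 bytes
512,000,000,000 / 1,073,741,824 = 476.84 GiB

476.84 GiB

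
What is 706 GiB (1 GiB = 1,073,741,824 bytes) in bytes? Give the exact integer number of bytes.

758,061,727,744 bytes

706 × 1,073,741,824 = 758,061,727,744 bytes  (1 GiB = 2^30 bytes)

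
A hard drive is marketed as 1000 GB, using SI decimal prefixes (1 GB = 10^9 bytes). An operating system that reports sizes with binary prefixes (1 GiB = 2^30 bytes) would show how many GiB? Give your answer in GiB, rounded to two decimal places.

1000 GB = 1000 × 10^9 bytes = 1,000,000,000,000 bytes
1 GiB = 2^30 bytes = 1,073,741,824 bytes
1,000,000,000,000 / 1,073,741,824 = 931.32 GiB

931.32 GiB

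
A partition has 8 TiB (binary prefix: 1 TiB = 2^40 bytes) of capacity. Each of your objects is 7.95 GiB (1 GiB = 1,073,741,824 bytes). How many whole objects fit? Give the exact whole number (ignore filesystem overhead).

Capacity: 8 TiB = 8,796,093,022,208 bytes
Per item: 7.95 GiB = 8,536,247,500.8 bytes
⌊8,796,093,022,208 / 8,536,247,500.8⌋ = 1,030

1,030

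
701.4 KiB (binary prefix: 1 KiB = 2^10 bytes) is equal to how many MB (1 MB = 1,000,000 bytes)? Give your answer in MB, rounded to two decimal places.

0.72 MB

701.4 KiB = 701.4 × 2^10 bytes = 718,233.6 bytes
1 MB = 1,000,000 bytes
718,233.6 / 1,000,000 = 0.72 MB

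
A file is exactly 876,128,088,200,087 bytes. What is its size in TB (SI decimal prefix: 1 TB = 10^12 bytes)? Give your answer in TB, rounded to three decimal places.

876.128 TB

876,128,088,200,087 bytes given.
1 TB = 1,000,000,000,000 bytes
876,128,088,200,087 / 1,000,000,000,000 = 876.128 TB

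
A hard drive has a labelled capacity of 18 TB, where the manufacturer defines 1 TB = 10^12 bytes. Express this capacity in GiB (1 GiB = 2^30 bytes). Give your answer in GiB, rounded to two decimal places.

16,763.81 GiB

18 TB × 1,000,000,000,000 bytes/TB = 18,000,000,000,000 bytes
1 GiB = 1,073,741,824 bytes
18,000,000,000,000 / 1,073,741,824 = 16,763.81 GiB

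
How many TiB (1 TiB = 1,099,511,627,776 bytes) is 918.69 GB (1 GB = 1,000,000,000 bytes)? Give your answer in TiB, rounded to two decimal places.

0.84 TiB

918.69 GB × 1,000,000,000 bytes/GB = 918,690,000,000 bytes
1 TiB = 1,099,511,627,776 bytes
918,690,000,000 / 1,099,511,627,776 = 0.84 TiB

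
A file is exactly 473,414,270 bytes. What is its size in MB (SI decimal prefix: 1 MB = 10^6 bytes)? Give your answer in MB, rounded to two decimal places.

473.41 MB

473,414,270 bytes given.
1 MB = 10^6 bytes = 1,000,000 bytes
473,414,270 / 1,000,000 = 473.41 MB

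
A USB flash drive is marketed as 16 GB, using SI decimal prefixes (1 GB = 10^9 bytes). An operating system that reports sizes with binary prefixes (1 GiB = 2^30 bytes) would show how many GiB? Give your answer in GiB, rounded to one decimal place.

16 GB = 16 × 10^9 bytes = 16,000,000,000 bytes
1 GiB = 1,073,741,824 bytes
16,000,000,000 / 1,073,741,824 = 14.9 GiB

14.9 GiB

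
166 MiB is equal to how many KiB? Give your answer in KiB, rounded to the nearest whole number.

169,984 KiB

166 MiB = 166 × 2^20 bytes = 174,063,616 bytes
1 KiB = 1,024 bytes
174,063,616 / 1,024 = 169,984 KiB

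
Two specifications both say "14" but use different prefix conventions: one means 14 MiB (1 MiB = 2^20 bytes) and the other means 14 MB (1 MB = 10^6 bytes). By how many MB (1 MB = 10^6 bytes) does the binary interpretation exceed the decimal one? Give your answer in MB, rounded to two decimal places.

0.68 MB

14 MiB = 14 × 1,048,576 = 14,680,064 bytes
14 MB = 14 × 1,000,000 = 14,000,000 bytes
difference = 680,064 bytes
680,064 / 1,000,000 = 0.68 MB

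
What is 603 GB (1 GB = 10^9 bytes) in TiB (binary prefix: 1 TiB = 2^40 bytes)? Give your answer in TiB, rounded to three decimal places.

603 GB = 603 × 10^9 bytes = 603,000,000,000 bytes
1 TiB = 1,099,511,627,776 bytes
603,000,000,000 / 1,099,511,627,776 = 0.548 TiB

0.548 TiB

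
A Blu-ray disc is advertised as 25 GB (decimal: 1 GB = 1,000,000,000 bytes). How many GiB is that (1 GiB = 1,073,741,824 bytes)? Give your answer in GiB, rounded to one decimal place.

25 GB × 1,000,000,000 bytes/GB = 25,000,000,000 bytes
1 GiB = 1,073,741,824 bytes
25,000,000,000 / 1,073,741,824 = 23.3 GiB

23.3 GiB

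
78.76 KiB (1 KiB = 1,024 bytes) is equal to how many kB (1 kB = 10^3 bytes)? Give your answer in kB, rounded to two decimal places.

80.65 kB

78.76 KiB = 78.76 × 2^10 bytes = 80,650.24 bytes
1 kB = 1,000 bytes
80,650.24 / 1,000 = 80.65 kB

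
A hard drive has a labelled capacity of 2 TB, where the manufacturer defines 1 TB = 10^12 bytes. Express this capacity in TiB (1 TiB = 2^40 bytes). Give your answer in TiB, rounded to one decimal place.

2 TB × 1,000,000,000,000 bytes/TB = 2,000,000,000,000 bytes
1 TiB = 1,099,511,627,776 bytes
2,000,000,000,000 / 1,099,511,627,776 = 1.8 TiB

1.8 TiB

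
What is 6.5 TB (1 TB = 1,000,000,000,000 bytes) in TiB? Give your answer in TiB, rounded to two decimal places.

6.5 TB × 1,000,000,000,000 bytes/TB = 6,500,000,000,000 bytes
1 TiB = 1,099,511,627,776 bytes
6,500,000,000,000 / 1,099,511,627,776 = 5.91 TiB

5.91 TiB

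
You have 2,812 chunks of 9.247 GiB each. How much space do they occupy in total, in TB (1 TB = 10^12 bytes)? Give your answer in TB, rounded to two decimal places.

27.92 TB

Total = 2,812 × 9.247 GiB = 26002.564 GiB
= 26002.564 × 1,073,741,824 bytes = 27,920,040,498,036.736 bytes
1 TB = 1,000,000,000,000 bytes
27,920,040,498,036.736 / 1,000,000,000,000 = 27.92 TB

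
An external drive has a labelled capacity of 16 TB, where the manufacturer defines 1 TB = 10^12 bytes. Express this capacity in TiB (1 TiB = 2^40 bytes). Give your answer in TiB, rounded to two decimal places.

14.55 TiB

16 TB × 1,000,000,000,000 bytes/TB = 16,000,000,000,000 bytes
1 TiB = 2^40 bytes = 1,099,511,627,776 bytes
16,000,000,000,000 / 1,099,511,627,776 = 14.55 TiB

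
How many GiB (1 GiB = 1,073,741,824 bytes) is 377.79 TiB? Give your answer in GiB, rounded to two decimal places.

386,856.96 GiB

377.79 TiB × 1,099,511,627,776 bytes/TiB = 415,384,497,857,495.04 bytes
1 GiB = 1,073,741,824 bytes
415,384,497,857,495.04 / 1,073,741,824 = 386,856.96 GiB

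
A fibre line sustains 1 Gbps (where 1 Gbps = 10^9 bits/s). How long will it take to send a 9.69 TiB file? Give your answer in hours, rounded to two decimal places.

9.69 TiB = 10,654,267,673,149.44 bytes = 85,234,141,385,195.52 bits
1 Gbps = 1,000,000,000 bits/s
time = 85,234,141,385,195.52 / 1,000,000,000 = 85,234.1414 s
85,234.1414 s / 3600 = 23.68 hours

23.68 hours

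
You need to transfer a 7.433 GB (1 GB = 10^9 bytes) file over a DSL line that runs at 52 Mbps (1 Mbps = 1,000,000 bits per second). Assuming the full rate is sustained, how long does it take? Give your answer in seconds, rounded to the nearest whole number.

1,144 seconds

7.433 GB = 7,433,000,000 bytes = 59,464,000,000 bits
52 Mbps = 52,000,000 bits/s
time = 59,464,000,000 / 52,000,000 = 1,144 s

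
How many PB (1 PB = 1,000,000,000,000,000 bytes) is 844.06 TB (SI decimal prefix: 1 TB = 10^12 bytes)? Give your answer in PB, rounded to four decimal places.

0.8441 PB

844.06 TB × 1,000,000,000,000 bytes/TB = 844,060,000,000,000 bytes
1 PB = 1,000,000,000,000,000 bytes
844,060,000,000,000 / 1,000,000,000,000,000 = 0.8441 PB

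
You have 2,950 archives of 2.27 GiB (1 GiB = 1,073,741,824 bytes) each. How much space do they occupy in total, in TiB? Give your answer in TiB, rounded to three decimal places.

Total = 2,950 × 2.27 GiB = 6696.5 GiB
= 6696.5 × 1,073,741,824 bytes = 7,190,312,124,416 bytes
1 TiB = 1,099,511,627,776 bytes
7,190,312,124,416 / 1,099,511,627,776 = 6.540 TiB

6.540 TiB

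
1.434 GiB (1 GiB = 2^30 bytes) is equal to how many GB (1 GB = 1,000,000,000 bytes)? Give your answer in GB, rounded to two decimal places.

1.434 GiB = 1.434 × 2^30 bytes = 1,539,745,775.616 bytes
1 GB = 10^9 bytes = 1,000,000,000 bytes
1,539,745,775.616 / 1,000,000,000 = 1.54 GB

1.54 GB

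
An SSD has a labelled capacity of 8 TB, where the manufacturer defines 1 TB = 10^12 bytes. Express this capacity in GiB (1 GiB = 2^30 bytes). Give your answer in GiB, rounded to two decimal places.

7,450.58 GiB

8 TB = 8 × 10^12 bytes = 8,000,000,000,000 bytes
1 GiB = 1,073,741,824 bytes
8,000,000,000,000 / 1,073,741,824 = 7,450.58 GiB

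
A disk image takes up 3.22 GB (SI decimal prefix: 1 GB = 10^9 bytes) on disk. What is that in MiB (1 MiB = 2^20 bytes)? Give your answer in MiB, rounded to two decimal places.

3.22 GB = 3.22 × 10^9 bytes = 3,220,000,000 bytes
1 MiB = 2^20 bytes = 1,048,576 bytes
3,220,000,000 / 1,048,576 = 3,070.83 MiB

3,070.83 MiB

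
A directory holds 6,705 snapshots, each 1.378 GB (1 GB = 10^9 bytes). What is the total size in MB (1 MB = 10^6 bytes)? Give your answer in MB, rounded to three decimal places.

9,239,490.000 MB

Total = 6,705 × 1.378 GB = 9239.49 GB
= 9239.49 × 1,000,000,000 bytes = 9,239,490,000,000 bytes
1 MB = 1,000,000 bytes
9,239,490,000,000 / 1,000,000 = 9,239,490.000 MB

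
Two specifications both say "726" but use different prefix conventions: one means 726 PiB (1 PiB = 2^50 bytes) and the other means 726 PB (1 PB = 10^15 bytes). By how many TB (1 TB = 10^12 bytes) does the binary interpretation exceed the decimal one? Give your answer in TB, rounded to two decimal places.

726 PiB = 726 × 1,125,899,906,842,624 = 817,403,332,367,745,024 bytes
726 PB = 726 × 1,000,000,000,000,000 = 726,000,000,000,000,000 bytes
difference = 91,403,332,367,745,024 bytes
91,403,332,367,745,024 / 1,000,000,000,000 = 91,403.33 TB

91,403.33 TB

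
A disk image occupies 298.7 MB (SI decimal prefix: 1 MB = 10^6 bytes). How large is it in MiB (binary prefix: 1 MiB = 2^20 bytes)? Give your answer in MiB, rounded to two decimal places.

298.7 MB = 298.7 × 10^6 bytes = 298,700,000 bytes
1 MiB = 2^20 bytes = 1,048,576 bytes
298,700,000 / 1,048,576 = 284.86 MiB

284.86 MiB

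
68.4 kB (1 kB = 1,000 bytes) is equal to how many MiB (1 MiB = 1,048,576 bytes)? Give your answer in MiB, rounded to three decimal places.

68.4 kB × 1,000 bytes/kB = 68,400 bytes
1 MiB = 1,048,576 bytes
68,400 / 1,048,576 = 0.065 MiB

0.065 MiB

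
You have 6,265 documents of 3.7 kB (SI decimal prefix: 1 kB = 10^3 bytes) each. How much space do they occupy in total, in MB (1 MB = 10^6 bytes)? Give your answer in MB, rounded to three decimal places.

Total = 6,265 × 3.7 kB = 23180.5 kB
= 23180.5 × 1,000 bytes = 23,180,500 bytes
1 MB = 1,000,000 bytes
23,180,500 / 1,000,000 = 23.181 MB

23.181 MB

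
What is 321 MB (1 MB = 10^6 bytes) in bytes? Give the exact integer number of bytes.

321,000,000 bytes

321 × 1,000,000 = 321,000,000 bytes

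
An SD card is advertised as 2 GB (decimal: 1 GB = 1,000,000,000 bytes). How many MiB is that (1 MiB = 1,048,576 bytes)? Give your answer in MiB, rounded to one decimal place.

1,907.3 MiB

2 GB = 2 × 10^9 bytes = 2,000,000,000 bytes
1 MiB = 2^20 bytes = 1,048,576 bytes
2,000,000,000 / 1,048,576 = 1,907.3 MiB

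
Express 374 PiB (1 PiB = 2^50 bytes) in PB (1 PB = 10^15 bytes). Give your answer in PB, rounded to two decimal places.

421.09 PB

374 PiB = 374 × 2^50 bytes = 421,086,565,159,141,376 bytes
1 PB = 1,000,000,000,000,000 bytes
421,086,565,159,141,376 / 1,000,000,000,000,000 = 421.09 PB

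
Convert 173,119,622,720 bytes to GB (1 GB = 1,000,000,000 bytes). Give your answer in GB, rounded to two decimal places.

173,119,622,720 bytes given.
1 GB = 10^9 bytes = 1,000,000,000 bytes
173,119,622,720 / 1,000,000,000 = 173.12 GB

173.12 GB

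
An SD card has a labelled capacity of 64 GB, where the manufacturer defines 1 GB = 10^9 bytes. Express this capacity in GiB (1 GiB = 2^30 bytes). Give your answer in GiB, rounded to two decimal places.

64 GB × 1,000,000,000 bytes/GB = 64,000,000,000 bytes
1 GiB = 2^30 bytes = 1,073,741,824 bytes
64,000,000,000 / 1,073,741,824 = 59.60 GiB

59.60 GiB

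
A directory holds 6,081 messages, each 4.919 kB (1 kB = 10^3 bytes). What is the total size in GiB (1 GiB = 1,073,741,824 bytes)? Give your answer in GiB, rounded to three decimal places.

Total = 6,081 × 4.919 kB = 29912.439 kB
= 29912.439 × 1,000 bytes = 29,912,439 bytes
1 GiB = 1,073,741,824 bytes
29,912,439 / 1,073,741,824 = 0.028 GiB

0.028 GiB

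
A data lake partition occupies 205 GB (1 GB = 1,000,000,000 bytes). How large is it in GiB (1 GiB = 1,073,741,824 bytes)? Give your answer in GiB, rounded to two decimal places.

190.92 GiB

205 GB = 205 × 10^9 bytes = 205,000,000,000 bytes
1 GiB = 1,073,741,824 bytes
205,000,000,000 / 1,073,741,824 = 190.92 GiB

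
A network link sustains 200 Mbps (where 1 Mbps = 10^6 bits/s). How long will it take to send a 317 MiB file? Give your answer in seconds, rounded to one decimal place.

13.3 seconds

317 MiB = 332,398,592 bytes = 2,659,188,736 bits
200 Mbps = 200,000,000 bits/s
time = 2,659,188,736 / 200,000,000 = 13.3 s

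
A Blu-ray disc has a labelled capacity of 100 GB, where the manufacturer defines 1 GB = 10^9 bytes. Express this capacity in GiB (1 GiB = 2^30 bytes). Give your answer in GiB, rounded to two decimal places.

100 GB × 1,000,000,000 bytes/GB = 100,000,000,000 bytes
1 GiB = 2^30 bytes = 1,073,741,824 bytes
100,000,000,000 / 1,073,741,824 = 93.13 GiB

93.13 GiB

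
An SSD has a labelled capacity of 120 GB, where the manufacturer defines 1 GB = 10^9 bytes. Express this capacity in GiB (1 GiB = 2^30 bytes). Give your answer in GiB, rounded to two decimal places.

111.76 GiB

120 GB = 120 × 10^9 bytes = 120,000,000,000 bytes
1 GiB = 2^30 bytes = 1,073,741,824 bytes
120,000,000,000 / 1,073,741,824 = 111.76 GiB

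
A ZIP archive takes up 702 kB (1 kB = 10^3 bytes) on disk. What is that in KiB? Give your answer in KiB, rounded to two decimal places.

702 kB = 702 × 10^3 bytes = 702,000 bytes
1 KiB = 1,024 bytes
702,000 / 1,024 = 685.55 KiB

685.55 KiB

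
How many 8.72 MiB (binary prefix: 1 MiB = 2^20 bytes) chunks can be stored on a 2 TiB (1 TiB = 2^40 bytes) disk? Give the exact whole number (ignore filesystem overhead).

Capacity: 2 TiB = 2,199,023,255,552 bytes
Per item: 8.72 MiB = 9,143,582.72 bytes
⌊2,199,023,255,552 / 9,143,582.72⌋ = 240,499

240,499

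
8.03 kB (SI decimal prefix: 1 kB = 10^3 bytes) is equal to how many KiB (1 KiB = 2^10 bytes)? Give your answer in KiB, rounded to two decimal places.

7.84 KiB

8.03 kB = 8.03 × 10^3 bytes = 8,030 bytes
1 KiB = 1,024 bytes
8,030 / 1,024 = 7.84 KiB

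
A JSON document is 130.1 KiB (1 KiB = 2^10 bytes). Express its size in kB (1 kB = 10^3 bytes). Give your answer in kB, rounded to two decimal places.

133.22 kB

130.1 KiB × 1,024 bytes/KiB = 133,222.4 bytes
1 kB = 10^3 bytes = 1,000 bytes
133,222.4 / 1,000 = 133.22 kB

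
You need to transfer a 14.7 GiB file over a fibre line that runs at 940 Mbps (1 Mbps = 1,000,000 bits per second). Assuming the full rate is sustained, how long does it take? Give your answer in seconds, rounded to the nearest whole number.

134 seconds

14.7 GiB = 15,784,004,812.8 bytes = 126,272,038,502.4 bits
940 Mbps = 940,000,000 bits/s
time = 126,272,038,502.4 / 940,000,000 = 134 s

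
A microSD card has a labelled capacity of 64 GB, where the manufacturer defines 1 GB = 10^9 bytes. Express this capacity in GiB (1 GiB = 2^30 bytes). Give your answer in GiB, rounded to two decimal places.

64 GB = 64 × 10^9 bytes = 64,000,000,000 bytes
1 GiB = 1,073,741,824 bytes
64,000,000,000 / 1,073,741,824 = 59.60 GiB

59.60 GiB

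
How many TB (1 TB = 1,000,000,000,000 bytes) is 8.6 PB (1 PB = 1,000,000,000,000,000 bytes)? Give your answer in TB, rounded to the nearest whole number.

8.6 PB = 8.6 × 10^15 bytes = 8,600,000,000,000,000 bytes
1 TB = 10^12 bytes = 1,000,000,000,000 bytes
8,600,000,000,000,000 / 1,000,000,000,000 = 8,600 TB

8,600 TB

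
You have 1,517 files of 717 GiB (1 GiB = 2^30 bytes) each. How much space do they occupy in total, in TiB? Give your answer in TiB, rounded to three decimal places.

Total = 1,517 × 717 GiB = 1,087,689 GiB
= 1,087,689 × 1,073,741,824 bytes = 1,167,897,170,804,736 bytes
1 TiB = 1,099,511,627,776 bytes
1,167,897,170,804,736 / 1,099,511,627,776 = 1,062.196 TiB

1,062.196 TiB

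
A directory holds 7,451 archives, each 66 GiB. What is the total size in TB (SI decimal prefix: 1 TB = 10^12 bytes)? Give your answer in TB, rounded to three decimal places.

528.030 TB

Total = 7,451 × 66 GiB = 491,766 GiB
= 491,766 × 1,073,741,824 bytes = 528,029,721,821,184 bytes
1 TB = 1,000,000,000,000 bytes
528,029,721,821,184 / 1,000,000,000,000 = 528.030 TB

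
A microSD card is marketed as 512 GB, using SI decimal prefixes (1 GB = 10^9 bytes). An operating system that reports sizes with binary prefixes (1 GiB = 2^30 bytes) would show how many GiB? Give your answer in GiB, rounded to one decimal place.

476.8 GiB

512 GB = 512 × 10^9 bytes = 512,000,000,000 bytes
1 GiB = 2^30 bytes = 1,073,741,824 bytes
512,000,000,000 / 1,073,741,824 = 476.8 GiB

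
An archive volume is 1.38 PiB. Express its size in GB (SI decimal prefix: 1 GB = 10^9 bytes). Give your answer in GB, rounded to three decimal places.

1.38 PiB × 1,125,899,906,842,624 bytes/PiB = 1,553,741,871,442,821.12 bytes
1 GB = 1,000,000,000 bytes
1,553,741,871,442,821.12 / 1,000,000,000 = 1,553,741.871 GB

1,553,741.871 GB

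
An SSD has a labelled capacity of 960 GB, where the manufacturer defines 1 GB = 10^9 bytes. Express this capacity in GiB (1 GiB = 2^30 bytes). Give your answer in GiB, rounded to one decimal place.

894.1 GiB

960 GB = 960 × 10^9 bytes = 960,000,000,000 bytes
1 GiB = 2^30 bytes = 1,073,741,824 bytes
960,000,000,000 / 1,073,741,824 = 894.1 GiB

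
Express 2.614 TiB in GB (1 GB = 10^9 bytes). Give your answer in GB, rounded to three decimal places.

2.614 TiB = 2.614 × 2^40 bytes = 2,874,123,395,006.464 bytes
1 GB = 1,000,000,000 bytes
2,874,123,395,006.464 / 1,000,000,000 = 2,874.123 GB

2,874.123 GB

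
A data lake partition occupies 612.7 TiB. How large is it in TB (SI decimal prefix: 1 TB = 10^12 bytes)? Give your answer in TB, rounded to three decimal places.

673.671 TB

612.7 TiB × 1,099,511,627,776 bytes/TiB = 673,670,774,338,355.2 bytes
1 TB = 1,000,000,000,000 bytes
673,670,774,338,355.2 / 1,000,000,000,000 = 673.671 TB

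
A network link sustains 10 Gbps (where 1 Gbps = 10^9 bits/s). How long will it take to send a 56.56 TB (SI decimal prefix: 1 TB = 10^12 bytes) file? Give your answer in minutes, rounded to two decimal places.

754.13 minutes

56.56 TB = 56,560,000,000,000 bytes = 452,480,000,000,000 bits
10 Gbps = 10,000,000,000 bits/s
time = 452,480,000,000,000 / 10,000,000,000 = 45,248.000 s
45,248.000 s / 60 = 754.13 minutes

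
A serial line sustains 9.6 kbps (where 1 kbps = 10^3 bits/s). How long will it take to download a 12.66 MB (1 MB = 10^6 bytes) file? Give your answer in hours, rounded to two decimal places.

12.66 MB = 12,660,000 bytes = 101,280,000 bits
9.6 kbps = 9,600 bits/s
time = 101,280,000 / 9,600 = 10,550.0000 s
10,550.0000 s / 3600 = 2.93 hours

2.93 hours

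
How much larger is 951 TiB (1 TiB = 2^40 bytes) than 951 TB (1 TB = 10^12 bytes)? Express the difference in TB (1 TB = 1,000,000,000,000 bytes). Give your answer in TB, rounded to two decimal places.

951 TiB = 951 × 1,099,511,627,776 = 1,045,635,558,014,976 bytes
951 TB = 951 × 1,000,000,000,000 = 951,000,000,000,000 bytes
difference = 94,635,558,014,976 bytes
94,635,558,014,976 / 1,000,000,000,000 = 94.64 TB

94.64 TB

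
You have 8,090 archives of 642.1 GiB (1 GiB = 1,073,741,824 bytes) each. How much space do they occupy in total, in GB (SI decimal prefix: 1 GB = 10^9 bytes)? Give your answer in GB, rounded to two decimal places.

Total = 8,090 × 642.1 GiB = 5,194,589 GiB
= 5,194,589 × 1,073,741,824 bytes = 5,577,647,467,790,336 bytes
1 GB = 1,000,000,000 bytes
5,577,647,467,790,336 / 1,000,000,000 = 5,577,647.47 GB

5,577,647.47 GB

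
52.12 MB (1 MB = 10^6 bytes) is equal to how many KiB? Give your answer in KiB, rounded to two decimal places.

52.12 MB × 1,000,000 bytes/MB = 52,120,000 bytes
1 KiB = 1,024 bytes
52,120,000 / 1,024 = 50,898.44 KiB

50,898.44 KiB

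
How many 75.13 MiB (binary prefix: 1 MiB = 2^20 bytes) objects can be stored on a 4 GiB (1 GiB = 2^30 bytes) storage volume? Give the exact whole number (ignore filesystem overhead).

Capacity: 4 GiB = 4,294,967,296 bytes
Per item: 75.13 MiB = 78,779,514.88 bytes
⌊4,294,967,296 / 78,779,514.88⌋ = 54

54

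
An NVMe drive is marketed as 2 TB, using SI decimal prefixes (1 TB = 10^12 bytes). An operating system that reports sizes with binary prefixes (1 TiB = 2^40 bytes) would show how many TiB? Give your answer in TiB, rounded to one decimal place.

1.8 TiB

2 TB = 2 × 10^12 bytes = 2,000,000,000,000 bytes
1 TiB = 1,099,511,627,776 bytes
2,000,000,000,000 / 1,099,511,627,776 = 1.8 TiB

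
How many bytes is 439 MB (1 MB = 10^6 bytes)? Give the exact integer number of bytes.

439 × 1,000,000 = 439,000,000 bytes

439,000,000 bytes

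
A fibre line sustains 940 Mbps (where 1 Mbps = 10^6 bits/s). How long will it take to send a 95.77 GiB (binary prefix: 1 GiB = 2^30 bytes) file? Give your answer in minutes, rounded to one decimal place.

95.77 GiB = 102,832,254,484.48 bytes = 822,658,035,875.84 bits
940 Mbps = 940,000,000 bits/s
time = 822,658,035,875.84 / 940,000,000 = 875.17 s
875.17 s / 60 = 14.6 minutes

14.6 minutes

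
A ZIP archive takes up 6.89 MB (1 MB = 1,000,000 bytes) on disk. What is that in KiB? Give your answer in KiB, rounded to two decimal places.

6,728.52 KiB

6.89 MB = 6.89 × 10^6 bytes = 6,890,000 bytes
1 KiB = 1,024 bytes
6,890,000 / 1,024 = 6,728.52 KiB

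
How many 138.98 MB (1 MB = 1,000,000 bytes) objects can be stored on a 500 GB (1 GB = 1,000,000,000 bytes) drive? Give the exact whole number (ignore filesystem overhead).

3,597

Capacity: 500 GB = 500,000,000,000 bytes
Per item: 138.98 MB = 138,980,000 bytes
⌊500,000,000,000 / 138,980,000⌋ = 3,597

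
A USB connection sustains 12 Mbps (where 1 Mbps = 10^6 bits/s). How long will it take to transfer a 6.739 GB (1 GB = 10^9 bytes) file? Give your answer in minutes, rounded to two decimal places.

6.739 GB = 6,739,000,000 bytes = 53,912,000,000 bits
12 Mbps = 12,000,000 bits/s
time = 53,912,000,000 / 12,000,000 = 4,492.667 s
4,492.667 s / 60 = 74.88 minutes

74.88 minutes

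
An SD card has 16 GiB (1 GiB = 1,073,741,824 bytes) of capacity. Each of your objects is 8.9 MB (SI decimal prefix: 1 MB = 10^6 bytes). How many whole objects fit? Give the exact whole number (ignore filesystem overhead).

Capacity: 16 GiB = 17,179,869,184 bytes
Per item: 8.9 MB = 8,900,000 bytes
⌊17,179,869,184 / 8,900,000⌋ = 1,930

1,930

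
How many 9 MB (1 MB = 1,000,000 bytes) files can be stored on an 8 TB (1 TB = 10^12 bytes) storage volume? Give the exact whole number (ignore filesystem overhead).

888,888

Capacity: 8 TB = 8,000,000,000,000 bytes
Per item: 9 MB = 9,000,000 bytes
⌊8,000,000,000,000 / 9,000,000⌋ = 888,888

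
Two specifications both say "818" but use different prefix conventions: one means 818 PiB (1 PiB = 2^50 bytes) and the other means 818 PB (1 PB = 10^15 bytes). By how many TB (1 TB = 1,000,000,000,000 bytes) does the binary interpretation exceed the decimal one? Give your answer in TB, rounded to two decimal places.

102,986.12 TB

818 PiB = 818 × 1,125,899,906,842,624 = 920,986,123,797,266,432 bytes
818 PB = 818 × 1,000,000,000,000,000 = 818,000,000,000,000,000 bytes
difference = 102,986,123,797,266,432 bytes
102,986,123,797,266,432 / 1,000,000,000,000 = 102,986.12 TB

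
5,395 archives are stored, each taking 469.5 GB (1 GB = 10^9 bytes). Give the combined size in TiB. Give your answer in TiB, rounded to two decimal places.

2,303.71 TiB

Total = 5,395 × 469.5 GB = 2532952.5 GB
= 2532952.5 × 1,000,000,000 bytes = 2,532,952,500,000,000 bytes
1 TiB = 1,099,511,627,776 bytes
2,532,952,500,000,000 / 1,099,511,627,776 = 2,303.71 TiB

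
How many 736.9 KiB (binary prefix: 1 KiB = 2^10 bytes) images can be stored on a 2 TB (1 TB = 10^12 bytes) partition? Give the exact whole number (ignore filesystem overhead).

Capacity: 2 TB = 2,000,000,000,000 bytes
Per item: 736.9 KiB = 754,585.6 bytes
⌊2,000,000,000,000 / 754,585.6⌋ = 2,650,461

2,650,461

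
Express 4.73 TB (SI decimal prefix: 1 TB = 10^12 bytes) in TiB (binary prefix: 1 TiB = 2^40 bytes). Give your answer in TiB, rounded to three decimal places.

4.73 TB × 1,000,000,000,000 bytes/TB = 4,730,000,000,000 bytes
1 TiB = 1,099,511,627,776 bytes
4,730,000,000,000 / 1,099,511,627,776 = 4.302 TiB

4.302 TiB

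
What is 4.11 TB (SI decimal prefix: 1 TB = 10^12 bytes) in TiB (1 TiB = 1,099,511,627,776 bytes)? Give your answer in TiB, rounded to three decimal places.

4.11 TB = 4.11 × 10^12 bytes = 4,110,000,000,000 bytes
1 TiB = 2^40 bytes = 1,099,511,627,776 bytes
4,110,000,000,000 / 1,099,511,627,776 = 3.738 TiB

3.738 TiB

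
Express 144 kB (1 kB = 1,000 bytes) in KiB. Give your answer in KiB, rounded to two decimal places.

144 kB × 1,000 bytes/kB = 144,000 bytes
1 KiB = 1,024 bytes
144,000 / 1,024 = 140.63 KiB

140.63 KiB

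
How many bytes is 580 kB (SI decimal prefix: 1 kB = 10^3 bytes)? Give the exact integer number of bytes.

580,000 bytes

580 × 1,000 = 580,000 bytes  (1 kB = 10^3 bytes)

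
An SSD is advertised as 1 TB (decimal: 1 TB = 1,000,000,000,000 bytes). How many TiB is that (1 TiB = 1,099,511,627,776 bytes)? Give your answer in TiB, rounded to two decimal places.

1 TB = 1 × 10^12 bytes = 1,000,000,000,000 bytes
1 TiB = 1,099,511,627,776 bytes
1,000,000,000,000 / 1,099,511,627,776 = 0.91 TiB

0.91 TiB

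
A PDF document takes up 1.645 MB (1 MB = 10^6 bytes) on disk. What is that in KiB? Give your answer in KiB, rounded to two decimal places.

1,606.45 KiB

1.645 MB = 1.645 × 10^6 bytes = 1,645,000 bytes
1 KiB = 2^10 bytes = 1,024 bytes
1,645,000 / 1,024 = 1,606.45 KiB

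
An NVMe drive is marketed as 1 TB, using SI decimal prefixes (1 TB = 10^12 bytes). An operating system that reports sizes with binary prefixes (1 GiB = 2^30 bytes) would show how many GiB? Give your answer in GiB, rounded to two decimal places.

1 TB = 1 × 10^12 bytes = 1,000,000,000,000 bytes
1 GiB = 1,073,741,824 bytes
1,000,000,000,000 / 1,073,741,824 = 931.32 GiB

931.32 GiB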